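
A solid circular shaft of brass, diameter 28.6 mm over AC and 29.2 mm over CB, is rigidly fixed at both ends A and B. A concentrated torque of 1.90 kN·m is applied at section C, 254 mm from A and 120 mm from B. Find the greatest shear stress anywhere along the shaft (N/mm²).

271 N/mm²

Compatibility: T_A·a/J_AC = T_B·b/J_CB with T_A + T_B = T₀.
J_AC = 6.57×10^-8 m⁴, J_CB = 7.14×10^-8 m⁴, so T_A = T₀·(J_AC/a)/((J_AC/a)+(J_CB/b)) = 575.8 N·m, T_B = 1324 N·m.
τ in each portion: τ_AC = 1.25×10^8 Pa, τ_CB = 2.71×10^8 Pa; maximum is in CB.
τ_max = T_CB·r/J = 1324·0.0146/7.14×10^-8 = 2.709×10^8 Pa.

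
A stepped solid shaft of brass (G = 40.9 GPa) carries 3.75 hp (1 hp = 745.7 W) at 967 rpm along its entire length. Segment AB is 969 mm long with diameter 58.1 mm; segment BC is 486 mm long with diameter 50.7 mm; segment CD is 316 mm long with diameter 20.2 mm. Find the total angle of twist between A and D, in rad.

ω = 2π·967/60 = 101.3 rad/s, so T = P/ω = 3.75×745.7 / 101.3 = 27.61 N·m.
J_AB = π(0.0581)⁴/32 = 1.12×10^-6 m⁴; J_BC = π(0.0507)⁴/32 = 6.49×10^-7 m⁴; J_CD = π(0.0202)⁴/32 = 1.63×10^-8 m⁴.
θ = (T/G)·Σ L_i/J_i = (27.61/40.9×10⁹)·(0.969/1.12×10^-6 + 0.486/6.49×10^-7 + 0.316/1.63×10^-8) = 0.01414 rad.

0.0141 rad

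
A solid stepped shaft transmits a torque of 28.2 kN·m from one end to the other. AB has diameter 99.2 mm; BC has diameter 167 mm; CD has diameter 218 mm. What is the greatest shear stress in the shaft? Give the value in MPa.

Under the same torque, τ_max = 16T/(πd³) is largest where d is smallest — segment AB (d = 99.2 mm).
τ_max = 16·28200/(π·(0.0992)³) = 1.471×10^8 Pa.

147 MPa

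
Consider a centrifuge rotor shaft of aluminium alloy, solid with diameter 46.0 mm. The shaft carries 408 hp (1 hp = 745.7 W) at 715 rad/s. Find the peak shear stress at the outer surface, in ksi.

ω = 715 rad/s, so T = P/ω = 408×745.7 / 715.0 = 425.5 N·m.
J = πd⁴/32 = π(0.0460)⁴/32 = 4.396×10^-7 m⁴.
τ_max = T·r/J = 425.5 × 0.0230 / 4.396×10^-7 = 2.226×10^7 Pa.

3.23 ksi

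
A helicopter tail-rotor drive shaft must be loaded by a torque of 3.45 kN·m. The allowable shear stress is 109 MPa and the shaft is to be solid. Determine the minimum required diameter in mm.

For a solid shaft τ_max = 16T/(πd³), so d = (16T/(π τ_allow))^(1/3) = (16·3450/(π·1.09×10^8))^(1/3) = 0.05442 m.

54.4 mm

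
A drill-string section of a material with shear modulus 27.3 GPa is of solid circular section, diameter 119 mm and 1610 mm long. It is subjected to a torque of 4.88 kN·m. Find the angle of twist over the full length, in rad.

0.0146 rad

J = πd⁴/32 = π(0.119)⁴/32 = 1.969×10^-5 m⁴.
θ = T·L/(G·J) = 4880 × 1.61 / (27.3×10⁹ × 1.969×10^-5) = 0.01462 rad.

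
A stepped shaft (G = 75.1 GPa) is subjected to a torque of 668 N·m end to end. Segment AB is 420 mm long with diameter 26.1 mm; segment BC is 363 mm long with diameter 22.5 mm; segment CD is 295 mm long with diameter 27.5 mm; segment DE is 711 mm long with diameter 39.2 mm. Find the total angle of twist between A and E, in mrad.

J_AB = π(0.0261)⁴/32 = 4.56×10^-8 m⁴; J_BC = π(0.0225)⁴/32 = 2.52×10^-8 m⁴; J_CD = π(0.0275)⁴/32 = 5.61×10^-8 m⁴; J_DE = π(0.0392)⁴/32 = 2.32×10^-7 m⁴.
θ = (T/G)·Σ L_i/J_i = (668.0/75.1×10⁹)·(0.420/4.56×10^-8 + 0.363/2.52×10^-8 + 0.295/5.61×10^-8 + 0.711/2.32×10^-7) = 0.2843 rad.

284 mrad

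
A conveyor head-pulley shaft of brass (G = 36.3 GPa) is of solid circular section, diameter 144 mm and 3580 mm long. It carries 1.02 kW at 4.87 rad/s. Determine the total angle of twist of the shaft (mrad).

0.489 mrad

ω = 4.87 rad/s, so T = P/ω = 1.02×10³ / 4.870 = 209.4 N·m.
J = πd⁴/32 = π(0.144)⁴/32 = 4.221×10^-5 m⁴.
θ = T·L/(G·J) = 209.4 × 3.58 / (36.3×10⁹ × 4.221×10^-5) = 4.893×10^-4 rad.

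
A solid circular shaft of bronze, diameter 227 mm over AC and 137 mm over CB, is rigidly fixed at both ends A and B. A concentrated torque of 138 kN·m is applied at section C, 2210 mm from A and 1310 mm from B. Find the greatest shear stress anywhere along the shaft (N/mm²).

Compatibility: T_A·a/J_AC = T_B·b/J_CB with T_A + T_B = T₀.
J_AC = 2.61×10^-4 m⁴, J_CB = 3.46×10^-5 m⁴, so T_A = T₀·(J_AC/a)/((J_AC/a)+(J_CB/b)) = 112800 N·m, T_B = 25240 N·m.
τ in each portion: τ_AC = 4.91×10^7 Pa, τ_CB = 5.00×10^7 Pa; maximum is in CB.
τ_max = T_CB·r/J = 25240·0.0685/3.46×10^-5 = 4.999×10^7 Pa.

50.0 N/mm²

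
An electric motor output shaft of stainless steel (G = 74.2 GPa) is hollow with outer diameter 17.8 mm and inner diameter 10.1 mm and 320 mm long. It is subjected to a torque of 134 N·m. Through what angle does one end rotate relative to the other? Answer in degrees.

3.75°

J = π(d_o⁴ − d_i⁴)/32 = π(0.0178⁴ − 0.0101⁴)/32 = 8.834×10^-9 m⁴.
θ = T·L/(G·J) = 134.0 × 0.320 / (74.2×10⁹ × 8.834×10^-9) = 0.06542 rad.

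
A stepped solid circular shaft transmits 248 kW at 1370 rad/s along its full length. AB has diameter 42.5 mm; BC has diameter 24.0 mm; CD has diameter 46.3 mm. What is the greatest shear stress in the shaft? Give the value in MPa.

ω = 1370 rad/s, so T = P/ω = 248×10³ / 1370 = 181.0 N·m.
Under the same torque, τ_max = 16T/(πd³) is largest where d is smallest — segment BC (d = 24.0 mm).
τ_max = 16·181.0/(π·(0.0240)³) = 6.669×10^7 Pa.

66.7 MPa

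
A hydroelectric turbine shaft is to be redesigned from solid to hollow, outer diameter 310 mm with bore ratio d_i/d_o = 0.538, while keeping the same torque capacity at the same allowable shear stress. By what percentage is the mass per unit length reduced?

Equal τ_max and T ⇒ the solid shaft needs d_s³ = d_o³(1−k⁴), so d_s = 310·(1−0.538⁴)^(1/3) = 301.1 mm.
Area ratio A_h/A_s = d_o²(1−k²)/d_s² = (1−k²)/(1−k⁴)^(2/3) = 0.7532.
Mass saving = 1 − 0.7532 = 24.7 %.

24.7 %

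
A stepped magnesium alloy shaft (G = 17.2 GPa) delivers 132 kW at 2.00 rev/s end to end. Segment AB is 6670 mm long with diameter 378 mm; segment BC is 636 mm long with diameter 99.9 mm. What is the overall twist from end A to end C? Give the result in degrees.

2.39°

ω = 2π·2.00 = 12.57 rad/s, so T = P/ω = 132×10³ / 12.57 = 10500 N·m.
J_AB = π(0.378)⁴/32 = 2.00×10^-3 m⁴; J_BC = π(0.0999)⁴/32 = 9.78×10^-6 m⁴.
θ = (T/G)·Σ L_i/J_i = (10500/17.2×10⁹)·(6.67/2.00×10^-3 + 0.636/9.78×10^-6) = 0.04175 rad.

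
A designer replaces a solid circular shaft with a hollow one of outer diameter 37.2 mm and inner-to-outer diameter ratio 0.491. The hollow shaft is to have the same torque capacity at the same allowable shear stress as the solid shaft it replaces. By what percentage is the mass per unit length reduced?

21.0 %

Equal τ_max and T ⇒ the solid shaft needs d_s³ = d_o³(1−k⁴), so d_s = 37.2·(1−0.491⁴)^(1/3) = 36.46 mm.
Area ratio A_h/A_s = d_o²(1−k²)/d_s² = (1−k²)/(1−k⁴)^(2/3) = 0.7898.
Mass saving = 1 − 0.7898 = 21.0 %.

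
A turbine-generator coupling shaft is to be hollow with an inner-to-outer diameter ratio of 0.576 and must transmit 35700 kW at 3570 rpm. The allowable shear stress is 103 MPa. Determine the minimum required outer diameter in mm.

ω = 2π·3570/60 = 373.8 rad/s, so T = P/ω = 35700×10³ / 373.8 = 95490 N·m.
For a hollow shaft with d_i/d_o = 0.576: τ_max = 16T/(π d_o³ (1−k⁴)), so d_o = [16T/(π τ_allow (1−k⁴))]^(1/3) = [16·95490/(π·1.03×10^8·0.8899)]^(1/3) = 0.1744 m.

174 mm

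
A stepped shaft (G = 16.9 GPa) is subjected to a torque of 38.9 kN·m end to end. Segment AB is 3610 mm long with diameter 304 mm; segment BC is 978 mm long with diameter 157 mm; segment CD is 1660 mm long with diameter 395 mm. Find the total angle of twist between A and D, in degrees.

J_AB = π(0.304)⁴/32 = 8.38×10^-4 m⁴; J_BC = π(0.157)⁴/32 = 5.96×10^-5 m⁴; J_CD = π(0.395)⁴/32 = 2.39×10^-3 m⁴.
θ = (T/G)·Σ L_i/J_i = (38900/16.9×10⁹)·(3.61/8.38×10^-4 + 0.978/5.96×10^-5 + 1.66/2.39×10^-3) = 0.04925 rad.

2.82°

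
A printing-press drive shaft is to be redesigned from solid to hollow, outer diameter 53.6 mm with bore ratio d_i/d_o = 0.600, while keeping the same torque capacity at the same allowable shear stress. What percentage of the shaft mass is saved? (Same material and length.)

29.8 %

Equal τ_max and T ⇒ the solid shaft needs d_s³ = d_o³(1−k⁴), so d_s = 53.6·(1−0.600⁴)^(1/3) = 51.18 mm.
Area ratio A_h/A_s = d_o²(1−k²)/d_s² = (1−k²)/(1−k⁴)^(2/3) = 0.7020.
Mass saving = 1 − 0.7020 = 29.8 %.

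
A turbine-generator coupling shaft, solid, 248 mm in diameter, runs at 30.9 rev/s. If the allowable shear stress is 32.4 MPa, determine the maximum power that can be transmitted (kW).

18800 kW

J = πd⁴/32 = π(0.248)⁴/32 = 3.714×10^-4 m⁴.
T_max = τ_allow·J/r = 3.24×10^7 × 3.714×10^-4 / 0.124 = 97040 N·m.
ω = 2π·30.9 = 194.2 rad/s, so P_max = T_max·ω = 1.884×10^7 W.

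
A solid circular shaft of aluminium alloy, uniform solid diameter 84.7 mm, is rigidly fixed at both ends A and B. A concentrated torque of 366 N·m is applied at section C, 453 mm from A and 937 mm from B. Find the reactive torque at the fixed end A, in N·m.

247 N·m

With uniform GJ and both ends fixed, compatibility θ_AC = θ_CB gives T_A·a = T_B·b, together with T_A + T_B = T₀.
T_A = T₀·b/(a+b) = 366.0·937/1390 = 246.7 N·m; T_B = 119.3 N·m.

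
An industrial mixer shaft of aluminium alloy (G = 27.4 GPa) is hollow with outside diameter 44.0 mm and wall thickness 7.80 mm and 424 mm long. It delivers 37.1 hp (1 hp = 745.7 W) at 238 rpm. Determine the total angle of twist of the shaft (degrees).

3.24°

ω = 2π·238/60 = 24.92 rad/s, so T = P/ω = 37.1×745.7 / 24.92 = 1110 N·m.
J = π(d_o⁴ − d_i⁴)/32 = π(0.0440⁴ − 0.0284⁴)/32 = 3.041×10^-7 m⁴.
θ = T·L/(G·J) = 1110 × 0.424 / (27.4×10⁹ × 3.041×10^-7) = 0.05648 rad.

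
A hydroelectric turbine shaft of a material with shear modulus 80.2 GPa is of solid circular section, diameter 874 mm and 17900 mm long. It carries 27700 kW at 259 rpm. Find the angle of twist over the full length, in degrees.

0.228°

ω = 2π·259/60 = 27.12 rad/s, so T = P/ω = 27700×10³ / 27.12 = 1.021e6 N·m.
J = πd⁴/32 = π(0.874)⁴/32 = 0.05729 m⁴.
θ = T·L/(G·J) = 1.021e6 × 17.9 / (80.2×10⁹ × 0.05729) = 3.979×10^-3 rad.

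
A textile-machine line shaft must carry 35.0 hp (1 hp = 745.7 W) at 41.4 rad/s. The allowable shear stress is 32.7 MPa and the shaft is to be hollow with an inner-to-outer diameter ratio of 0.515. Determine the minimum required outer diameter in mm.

ω = 41.4 rad/s, so T = P/ω = 35.0×745.7 / 41.40 = 630.4 N·m.
For a hollow shaft with d_i/d_o = 0.515: τ_max = 16T/(π d_o³ (1−k⁴)), so d_o = [16T/(π τ_allow (1−k⁴))]^(1/3) = [16·630.4/(π·3.27×10^7·0.9297)]^(1/3) = 0.04727 m.

47.3 mm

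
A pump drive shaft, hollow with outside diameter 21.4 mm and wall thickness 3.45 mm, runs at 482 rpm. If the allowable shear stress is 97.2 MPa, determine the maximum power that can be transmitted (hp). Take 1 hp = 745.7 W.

J = π(d_o⁴ − d_i⁴)/32 = π(0.0214⁴ − 0.0145⁴)/32 = 1.625×10^-8 m⁴.
T_max = τ_allow·J/r = 9.72×10^7 × 1.625×10^-8 / 0.0107 = 147.6 N·m.
ω = 2π·482/60 = 50.47 rad/s, so P_max = T_max·ω = 7451 W.

9.99 hp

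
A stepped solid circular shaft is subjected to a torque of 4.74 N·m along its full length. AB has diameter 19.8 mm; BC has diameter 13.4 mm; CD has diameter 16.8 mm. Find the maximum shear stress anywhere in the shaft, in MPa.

10.0 MPa

Under the same torque, τ_max = 16T/(πd³) is largest where d is smallest — segment BC (d = 13.4 mm).
τ_max = 16·4.740/(π·(0.0134)³) = 1.003×10^7 Pa.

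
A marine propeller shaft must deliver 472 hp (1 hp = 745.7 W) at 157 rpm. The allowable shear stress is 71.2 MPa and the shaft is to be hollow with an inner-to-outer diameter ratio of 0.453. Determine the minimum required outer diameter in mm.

117 mm

ω = 2π·157/60 = 16.44 rad/s, so T = P/ω = 472×745.7 / 16.44 = 21410 N·m.
For a hollow shaft with d_i/d_o = 0.453: τ_max = 16T/(π d_o³ (1−k⁴)), so d_o = [16T/(π τ_allow (1−k⁴))]^(1/3) = [16·21410/(π·7.12×10^7·0.9579)]^(1/3) = 0.1169 m.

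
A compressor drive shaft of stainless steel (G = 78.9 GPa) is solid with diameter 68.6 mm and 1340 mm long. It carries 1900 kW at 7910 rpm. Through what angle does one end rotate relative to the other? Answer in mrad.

ω = 2π·7910/60 = 828.3 rad/s, so T = P/ω = 1900×10³ / 828.3 = 2294 N·m.
J = πd⁴/32 = π(0.0686)⁴/32 = 2.174×10^-6 m⁴.
θ = T·L/(G·J) = 2294 × 1.34 / (78.9×10⁹ × 2.174×10^-6) = 0.01792 rad.

17.9 mrad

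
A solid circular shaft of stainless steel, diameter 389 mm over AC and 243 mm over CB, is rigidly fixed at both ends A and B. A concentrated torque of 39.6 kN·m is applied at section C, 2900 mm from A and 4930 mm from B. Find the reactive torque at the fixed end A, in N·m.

Compatibility: T_A·a/J_AC = T_B·b/J_CB with T_A + T_B = T₀.
J_AC = 2.25×10^-3 m⁴, J_CB = 3.42×10^-4 m⁴, so T_A = T₀·(J_AC/a)/((J_AC/a)+(J_CB/b)) = 36340 N·m, T_B = 3255 N·m.

36300 N·m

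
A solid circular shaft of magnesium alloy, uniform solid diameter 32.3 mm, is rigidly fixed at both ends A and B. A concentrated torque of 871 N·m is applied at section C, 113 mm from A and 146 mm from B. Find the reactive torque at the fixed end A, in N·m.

491 N·m

With uniform GJ and both ends fixed, compatibility θ_AC = θ_CB gives T_A·a = T_B·b, together with T_A + T_B = T₀.
T_A = T₀·b/(a+b) = 871.0·146/259.0 = 491.0 N·m; T_B = 380.0 N·m.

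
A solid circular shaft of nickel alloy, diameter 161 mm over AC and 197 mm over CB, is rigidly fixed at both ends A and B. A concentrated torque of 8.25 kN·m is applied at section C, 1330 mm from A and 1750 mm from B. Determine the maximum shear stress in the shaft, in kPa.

3720 kPa

Compatibility: T_A·a/J_AC = T_B·b/J_CB with T_A + T_B = T₀.
J_AC = 6.60×10^-5 m⁴, J_CB = 1.48×10^-4 m⁴, so T_A = T₀·(J_AC/a)/((J_AC/a)+(J_CB/b)) = 3051 N·m, T_B = 5199 N·m.
τ in each portion: τ_AC = 3.72×10^6 Pa, τ_CB = 3.46×10^6 Pa; maximum is in AC.
τ_max = T_AC·r/J = 3051·0.0805/6.60×10^-5 = 3.724×10^6 Pa.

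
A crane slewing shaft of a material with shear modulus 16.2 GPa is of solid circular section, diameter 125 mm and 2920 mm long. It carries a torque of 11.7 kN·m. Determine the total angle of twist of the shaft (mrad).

J = πd⁴/32 = π(0.125)⁴/32 = 2.397×10^-5 m⁴.
θ = T·L/(G·J) = 11700 × 2.92 / (16.2×10⁹ × 2.397×10^-5) = 0.08799 rad.

88.0 mrad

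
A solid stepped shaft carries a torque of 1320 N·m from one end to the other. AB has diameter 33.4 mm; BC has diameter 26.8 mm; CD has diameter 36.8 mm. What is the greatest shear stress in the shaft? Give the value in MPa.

349 MPa

Under the same torque, τ_max = 16T/(πd³) is largest where d is smallest — segment BC (d = 26.8 mm).
τ_max = 16·1320/(π·(0.0268)³) = 3.493×10^8 Pa.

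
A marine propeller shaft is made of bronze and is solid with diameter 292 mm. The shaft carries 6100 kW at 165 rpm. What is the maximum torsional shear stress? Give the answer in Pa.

ω = 2π·165/60 = 17.28 rad/s, so T = P/ω = 6100×10³ / 17.28 = 353000 N·m.
J = πd⁴/32 = π(0.292)⁴/32 = 7.137×10^-4 m⁴.
τ_max = T·r/J = 353000 × 0.146 / 7.137×10^-4 = 7.222×10^7 Pa.

7.22e7 Pa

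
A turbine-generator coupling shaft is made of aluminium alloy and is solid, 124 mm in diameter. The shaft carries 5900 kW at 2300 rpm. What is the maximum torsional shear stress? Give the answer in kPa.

65400 kPa

ω = 2π·2300/60 = 240.9 rad/s, so T = P/ω = 5900×10³ / 240.9 = 24500 N·m.
J = πd⁴/32 = π(0.124)⁴/32 = 2.321×10^-5 m⁴.
τ_max = T·r/J = 24500 × 0.0620 / 2.321×10^-5 = 6.543×10^7 Pa.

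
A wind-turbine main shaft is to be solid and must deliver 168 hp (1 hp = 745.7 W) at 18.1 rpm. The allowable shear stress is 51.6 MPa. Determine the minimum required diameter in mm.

187 mm

ω = 2π·18.1/60 = 1.895 rad/s, so T = P/ω = 168×745.7 / 1.895 = 66090 N·m.
For a solid shaft τ_max = 16T/(πd³), so d = (16T/(π τ_allow))^(1/3) = (16·66090/(π·5.16×10^7))^(1/3) = 0.1869 m.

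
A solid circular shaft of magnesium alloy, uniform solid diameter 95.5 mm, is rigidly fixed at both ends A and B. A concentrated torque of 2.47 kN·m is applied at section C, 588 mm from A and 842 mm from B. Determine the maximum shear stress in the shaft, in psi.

1230 psi

With uniform GJ and both ends fixed, compatibility θ_AC = θ_CB gives T_A·a = T_B·b, together with T_A + T_B = T₀.
T_A = T₀·b/(a+b) = 2470·842/1430 = 1454 N·m; T_B = 1016 N·m.
τ in each portion: τ_AC = 8.50×10^6 Pa, τ_CB = 5.94×10^6 Pa; maximum is in AC.
τ_max = T_AC·r/J = 1454·0.0478/8.17×10^-6 = 8.504×10^6 Pa.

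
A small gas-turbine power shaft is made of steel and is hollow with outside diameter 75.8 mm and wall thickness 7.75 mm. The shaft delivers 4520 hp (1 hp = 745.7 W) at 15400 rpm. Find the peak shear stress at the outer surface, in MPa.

ω = 2π·15400/60 = 1613 rad/s, so T = P/ω = 4520×745.7 / 1613 = 2090 N·m.
J = π(d_o⁴ − d_i⁴)/32 = π(0.0758⁴ − 0.0603⁴)/32 = 1.943×10^-6 m⁴.
τ_max = T·r/J = 2090 × 0.0379 / 1.943×10^-6 = 4.077×10^7 Pa.

40.8 MPa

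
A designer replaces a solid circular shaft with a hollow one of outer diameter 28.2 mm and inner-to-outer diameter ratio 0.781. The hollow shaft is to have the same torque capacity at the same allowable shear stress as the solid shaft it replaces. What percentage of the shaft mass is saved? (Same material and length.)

Equal τ_max and T ⇒ the solid shaft needs d_s³ = d_o³(1−k⁴), so d_s = 28.2·(1−0.781⁴)^(1/3) = 24.15 mm.
Area ratio A_h/A_s = d_o²(1−k²)/d_s² = (1−k²)/(1−k⁴)^(2/3) = 0.5319.
Mass saving = 1 − 0.5319 = 46.8 %.

46.8 %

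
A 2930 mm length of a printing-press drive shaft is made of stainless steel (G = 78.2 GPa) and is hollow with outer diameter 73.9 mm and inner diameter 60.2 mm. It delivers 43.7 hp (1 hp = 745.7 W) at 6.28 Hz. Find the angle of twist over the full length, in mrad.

ω = 2π·6.28 = 39.46 rad/s, so T = P/ω = 43.7×745.7 / 39.46 = 825.9 N·m.
J = π(d_o⁴ − d_i⁴)/32 = π(0.0739⁴ − 0.0602⁴)/32 = 1.639×10^-6 m⁴.
θ = T·L/(G·J) = 825.9 × 2.93 / (78.2×10⁹ × 1.639×10^-6) = 0.01888 rad.

18.9 mrad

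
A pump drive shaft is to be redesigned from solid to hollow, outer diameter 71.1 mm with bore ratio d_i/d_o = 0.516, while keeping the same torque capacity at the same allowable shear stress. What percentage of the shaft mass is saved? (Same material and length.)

22.9 %

Equal τ_max and T ⇒ the solid shaft needs d_s³ = d_o³(1−k⁴), so d_s = 71.1·(1−0.516⁴)^(1/3) = 69.38 mm.
Area ratio A_h/A_s = d_o²(1−k²)/d_s² = (1−k²)/(1−k⁴)^(2/3) = 0.7706.
Mass saving = 1 − 0.7706 = 22.9 %.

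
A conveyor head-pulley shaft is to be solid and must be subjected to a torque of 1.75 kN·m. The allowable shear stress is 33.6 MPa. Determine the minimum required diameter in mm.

64.3 mm

For a solid shaft τ_max = 16T/(πd³), so d = (16T/(π τ_allow))^(1/3) = (16·1750/(π·3.36×10^7))^(1/3) = 0.06425 m.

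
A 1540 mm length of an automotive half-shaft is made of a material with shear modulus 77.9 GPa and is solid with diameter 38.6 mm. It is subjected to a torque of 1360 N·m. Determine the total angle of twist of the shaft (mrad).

123 mrad

J = πd⁴/32 = π(0.0386)⁴/32 = 2.179×10^-7 m⁴.
θ = T·L/(G·J) = 1360 × 1.54 / (77.9×10⁹ × 2.179×10^-7) = 0.1234 rad.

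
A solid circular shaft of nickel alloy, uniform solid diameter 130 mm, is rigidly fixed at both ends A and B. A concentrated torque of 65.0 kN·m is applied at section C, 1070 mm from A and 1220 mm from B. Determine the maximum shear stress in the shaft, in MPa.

With uniform GJ and both ends fixed, compatibility θ_AC = θ_CB gives T_A·a = T_B·b, together with T_A + T_B = T₀.
T_A = T₀·b/(a+b) = 65000·1220/2290 = 34630 N·m; T_B = 30370 N·m.
τ in each portion: τ_AC = 8.03×10^7 Pa, τ_CB = 7.04×10^7 Pa; maximum is in AC.
τ_max = T_AC·r/J = 34630·0.0650/2.80×10^-5 = 8.027×10^7 Pa.

80.3 MPa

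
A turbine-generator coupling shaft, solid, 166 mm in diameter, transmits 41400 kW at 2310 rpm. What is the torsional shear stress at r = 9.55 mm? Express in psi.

ω = 2π·2310/60 = 241.9 rad/s, so T = P/ω = 41400×10³ / 241.9 = 171100 N·m.
J = πd⁴/32 = π(0.166)⁴/32 = 7.455×10^-5 m⁴.
Shear stress varies linearly with radius: τ = T·r/J = 171100 × 0.00955 / 7.455×10^-5 = 2.192×10^7 Pa.

3180 psi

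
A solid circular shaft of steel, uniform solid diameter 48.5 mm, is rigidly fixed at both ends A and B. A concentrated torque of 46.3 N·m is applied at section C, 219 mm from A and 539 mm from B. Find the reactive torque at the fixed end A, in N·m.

With uniform GJ and both ends fixed, compatibility θ_AC = θ_CB gives T_A·a = T_B·b, together with T_A + T_B = T₀.
T_A = T₀·b/(a+b) = 46.30·539/758.0 = 32.92 N·m; T_B = 13.38 N·m.

32.9 N·m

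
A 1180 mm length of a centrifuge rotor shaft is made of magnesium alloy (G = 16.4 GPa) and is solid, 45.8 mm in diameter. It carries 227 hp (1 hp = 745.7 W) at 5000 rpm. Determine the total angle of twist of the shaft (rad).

0.0538 rad

ω = 2π·5000/60 = 523.6 rad/s, so T = P/ω = 227×745.7 / 523.6 = 323.3 N·m.
J = πd⁴/32 = π(0.0458)⁴/32 = 4.320×10^-7 m⁴.
θ = T·L/(G·J) = 323.3 × 1.18 / (16.4×10⁹ × 4.320×10^-7) = 0.05385 rad.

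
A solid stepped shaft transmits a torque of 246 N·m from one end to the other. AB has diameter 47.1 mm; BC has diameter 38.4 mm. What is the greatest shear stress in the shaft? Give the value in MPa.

22.1 MPa

Under the same torque, τ_max = 16T/(πd³) is largest where d is smallest — segment BC (d = 38.4 mm).
τ_max = 16·246.0/(π·(0.0384)³) = 2.213×10^7 Pa.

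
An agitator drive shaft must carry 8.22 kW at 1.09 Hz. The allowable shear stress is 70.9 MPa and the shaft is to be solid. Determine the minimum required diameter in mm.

44.2 mm

ω = 2π·1.09 = 6.849 rad/s, so T = P/ω = 8.22×10³ / 6.849 = 1200 N·m.
For a solid shaft τ_max = 16T/(πd³), so d = (16T/(π τ_allow))^(1/3) = (16·1200/(π·7.09×10^7))^(1/3) = 0.04418 m.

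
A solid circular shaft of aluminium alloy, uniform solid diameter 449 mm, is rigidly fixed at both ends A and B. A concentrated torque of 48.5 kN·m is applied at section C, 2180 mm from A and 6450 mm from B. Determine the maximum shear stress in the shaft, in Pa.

With uniform GJ and both ends fixed, compatibility θ_AC = θ_CB gives T_A·a = T_B·b, together with T_A + T_B = T₀.
T_A = T₀·b/(a+b) = 48500·6450/8630 = 36250 N·m; T_B = 12250 N·m.
τ in each portion: τ_AC = 2.04×10^6 Pa, τ_CB = 6.89×10^5 Pa; maximum is in AC.
τ_max = T_AC·r/J = 36250·0.225/3.99×10^-3 = 2.039×10^6 Pa.

2.04e6 Pa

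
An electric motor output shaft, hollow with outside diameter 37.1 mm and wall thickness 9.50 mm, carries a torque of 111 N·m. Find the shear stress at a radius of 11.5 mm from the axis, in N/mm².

J = π(d_o⁴ − d_i⁴)/32 = π(0.0371⁴ − 0.0181⁴)/32 = 1.755×10^-7 m⁴.
Shear stress varies linearly with radius: τ = T·r/J = 111.0 × 0.0115 / 1.755×10^-7 = 7.275×10^6 Pa.

7.28 N/mm²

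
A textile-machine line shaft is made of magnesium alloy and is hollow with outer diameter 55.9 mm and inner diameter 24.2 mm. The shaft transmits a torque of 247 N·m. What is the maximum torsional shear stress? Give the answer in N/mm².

J = π(d_o⁴ − d_i⁴)/32 = π(0.0559⁴ − 0.0242⁴)/32 = 9.249×10^-7 m⁴.
τ_max = T·r/J = 247.0 × 0.0279 / 9.249×10^-7 = 7.464×10^6 Pa.

7.46 N/mm²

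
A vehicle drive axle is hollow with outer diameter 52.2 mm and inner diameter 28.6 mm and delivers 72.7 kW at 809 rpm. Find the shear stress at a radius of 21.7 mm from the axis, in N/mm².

28.1 N/mm²

ω = 2π·809/60 = 84.72 rad/s, so T = P/ω = 72.7×10³ / 84.72 = 858.1 N·m.
J = π(d_o⁴ − d_i⁴)/32 = π(0.0522⁴ − 0.0286⁴)/32 = 6.632×10^-7 m⁴.
Shear stress varies linearly with radius: τ = T·r/J = 858.1 × 0.0217 / 6.632×10^-7 = 2.808×10^7 Pa.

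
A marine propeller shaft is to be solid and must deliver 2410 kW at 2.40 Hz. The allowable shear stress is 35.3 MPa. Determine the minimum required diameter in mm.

ω = 2π·2.40 = 15.08 rad/s, so T = P/ω = 2410×10³ / 15.08 = 159800 N·m.
For a solid shaft τ_max = 16T/(πd³), so d = (16T/(π τ_allow))^(1/3) = (16·159800/(π·3.53×10^7))^(1/3) = 0.2846 m.

285 mm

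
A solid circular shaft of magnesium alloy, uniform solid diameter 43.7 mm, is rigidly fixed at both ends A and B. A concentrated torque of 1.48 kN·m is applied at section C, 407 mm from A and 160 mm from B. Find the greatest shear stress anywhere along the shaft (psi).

With uniform GJ and both ends fixed, compatibility θ_AC = θ_CB gives T_A·a = T_B·b, together with T_A + T_B = T₀.
T_A = T₀·b/(a+b) = 1480·160/567.0 = 417.6 N·m; T_B = 1062 N·m.
τ in each portion: τ_AC = 2.55×10^7 Pa, τ_CB = 6.48×10^7 Pa; maximum is in CB.
τ_max = T_CB·r/J = 1062·0.0219/3.58×10^-7 = 6.483×10^7 Pa.

9400 psi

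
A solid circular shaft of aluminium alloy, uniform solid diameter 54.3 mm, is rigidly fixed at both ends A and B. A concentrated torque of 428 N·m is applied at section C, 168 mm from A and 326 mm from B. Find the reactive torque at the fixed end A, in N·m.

282 N·m

With uniform GJ and both ends fixed, compatibility θ_AC = θ_CB gives T_A·a = T_B·b, together with T_A + T_B = T₀.
T_A = T₀·b/(a+b) = 428.0·326/494.0 = 282.4 N·m; T_B = 145.6 N·m.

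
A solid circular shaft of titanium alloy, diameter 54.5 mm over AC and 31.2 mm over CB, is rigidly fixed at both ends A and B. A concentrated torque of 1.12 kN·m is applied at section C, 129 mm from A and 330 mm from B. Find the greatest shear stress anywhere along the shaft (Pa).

3.38e7 Pa

Compatibility: T_A·a/J_AC = T_B·b/J_CB with T_A + T_B = T₀.
J_AC = 8.66×10^-7 m⁴, J_CB = 9.30×10^-8 m⁴, so T_A = T₀·(J_AC/a)/((J_AC/a)+(J_CB/b)) = 1075 N·m, T_B = 45.13 N·m.
τ in each portion: τ_AC = 3.38×10^7 Pa, τ_CB = 7.57×10^6 Pa; maximum is in AC.
τ_max = T_AC·r/J = 1075·0.0272/8.66×10^-7 = 3.382×10^7 Pa.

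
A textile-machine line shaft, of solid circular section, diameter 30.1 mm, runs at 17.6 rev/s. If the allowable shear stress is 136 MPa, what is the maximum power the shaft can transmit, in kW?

J = πd⁴/32 = π(0.0301)⁴/32 = 8.059×10^-8 m⁴.
T_max = τ_allow·J/r = 1.36×10^8 × 8.059×10^-8 / 0.0151 = 728.2 N·m.
ω = 2π·17.6 = 110.6 rad/s, so P_max = T_max·ω = 8.053×10^4 W.

80.5 kW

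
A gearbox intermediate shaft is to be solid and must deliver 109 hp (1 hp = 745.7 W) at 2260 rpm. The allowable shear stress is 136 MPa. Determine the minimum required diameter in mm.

23.4 mm

ω = 2π·2260/60 = 236.7 rad/s, so T = P/ω = 109×745.7 / 236.7 = 343.4 N·m.
For a solid shaft τ_max = 16T/(πd³), so d = (16T/(π τ_allow))^(1/3) = (16·343.4/(π·1.36×10^8))^(1/3) = 0.02343 m.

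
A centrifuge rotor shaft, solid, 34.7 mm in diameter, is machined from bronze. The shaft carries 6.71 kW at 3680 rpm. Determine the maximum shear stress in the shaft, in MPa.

ω = 2π·3680/60 = 385.4 rad/s, so T = P/ω = 6.71×10³ / 385.4 = 17.41 N·m.
J = πd⁴/32 = π(0.0347)⁴/32 = 1.423×10^-7 m⁴.
τ_max = T·r/J = 17.41 × 0.0174 / 1.423×10^-7 = 2.122×10^6 Pa.

2.12 MPa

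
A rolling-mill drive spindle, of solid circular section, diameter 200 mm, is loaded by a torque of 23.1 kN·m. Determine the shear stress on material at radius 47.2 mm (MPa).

6.94 MPa

J = πd⁴/32 = π(0.200)⁴/32 = 1.571×10^-4 m⁴.
Shear stress varies linearly with radius: τ = T·r/J = 23100 × 0.0472 / 1.571×10^-4 = 6.941×10^6 Pa.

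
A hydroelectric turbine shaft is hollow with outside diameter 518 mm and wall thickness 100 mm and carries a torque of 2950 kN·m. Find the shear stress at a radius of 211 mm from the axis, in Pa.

1.03e8 Pa

J = π(d_o⁴ − d_i⁴)/32 = π(0.518⁴ − 0.318⁴)/32 = 6.064×10^-3 m⁴.
Shear stress varies linearly with radius: τ = T·r/J = 2.950e6 × 0.211 / 6.064×10^-3 = 1.026×10^8 Pa.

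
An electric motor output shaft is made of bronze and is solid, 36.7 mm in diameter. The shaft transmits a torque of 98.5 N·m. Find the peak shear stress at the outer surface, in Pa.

J = πd⁴/32 = π(0.0367)⁴/32 = 1.781×10^-7 m⁴.
τ_max = T·r/J = 98.50 × 0.0184 / 1.781×10^-7 = 1.015×10^7 Pa.

1.01e7 Pa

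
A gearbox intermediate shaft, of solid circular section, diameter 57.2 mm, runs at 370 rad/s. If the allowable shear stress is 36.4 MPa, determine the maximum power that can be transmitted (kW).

J = πd⁴/32 = π(0.0572)⁴/32 = 1.051×10^-6 m⁴.
T_max = τ_allow·J/r = 3.64×10^7 × 1.051×10^-6 / 0.0286 = 1338 N·m.
ω = 370 rad/s, so P_max = T_max·ω = 4.949×10^5 W.

495 kW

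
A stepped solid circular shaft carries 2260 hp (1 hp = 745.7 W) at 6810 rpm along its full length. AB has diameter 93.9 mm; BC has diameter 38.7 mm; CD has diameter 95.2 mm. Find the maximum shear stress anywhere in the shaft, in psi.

30100 psi

ω = 2π·6810/60 = 713.1 rad/s, so T = P/ω = 2260×745.7 / 713.1 = 2363 N·m.
Under the same torque, τ_max = 16T/(πd³) is largest where d is smallest — segment BC (d = 38.7 mm).
τ_max = 16·2363/(π·(0.0387)³) = 2.077×10^8 Pa.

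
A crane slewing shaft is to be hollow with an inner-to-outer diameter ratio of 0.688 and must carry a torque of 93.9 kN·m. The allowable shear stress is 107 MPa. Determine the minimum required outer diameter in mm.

179 mm

For a hollow shaft with d_i/d_o = 0.688: τ_max = 16T/(π d_o³ (1−k⁴)), so d_o = [16T/(π τ_allow (1−k⁴))]^(1/3) = [16·93900/(π·1.07×10^8·0.7759)]^(1/3) = 0.1793 m.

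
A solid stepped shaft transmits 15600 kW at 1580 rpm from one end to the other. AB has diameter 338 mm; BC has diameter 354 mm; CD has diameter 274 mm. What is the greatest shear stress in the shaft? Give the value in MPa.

23.3 MPa

ω = 2π·1580/60 = 165.5 rad/s, so T = P/ω = 15600×10³ / 165.5 = 94280 N·m.
Under the same torque, τ_max = 16T/(πd³) is largest where d is smallest — segment CD (d = 274 mm).
τ_max = 16·94280/(π·(0.274)³) = 2.334×10^7 Pa.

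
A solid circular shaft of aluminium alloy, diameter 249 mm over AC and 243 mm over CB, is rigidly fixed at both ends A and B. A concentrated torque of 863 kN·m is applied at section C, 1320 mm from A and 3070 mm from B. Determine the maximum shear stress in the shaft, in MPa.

Compatibility: T_A·a/J_AC = T_B·b/J_CB with T_A + T_B = T₀.
J_AC = 3.77×10^-4 m⁴, J_CB = 3.42×10^-4 m⁴, so T_A = T₀·(J_AC/a)/((J_AC/a)+(J_CB/b)) = 620900 N·m, T_B = 242100 N·m.
τ in each portion: τ_AC = 2.05×10^8 Pa, τ_CB = 8.59×10^7 Pa; maximum is in AC.
τ_max = T_AC·r/J = 620900·0.124/3.77×10^-4 = 2.048×10^8 Pa.

205 MPa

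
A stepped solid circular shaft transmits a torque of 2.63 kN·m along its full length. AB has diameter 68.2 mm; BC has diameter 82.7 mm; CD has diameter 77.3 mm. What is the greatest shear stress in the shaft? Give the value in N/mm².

42.2 N/mm²

Under the same torque, τ_max = 16T/(πd³) is largest where d is smallest — segment AB (d = 68.2 mm).
τ_max = 16·2630/(π·(0.0682)³) = 4.223×10^7 Pa.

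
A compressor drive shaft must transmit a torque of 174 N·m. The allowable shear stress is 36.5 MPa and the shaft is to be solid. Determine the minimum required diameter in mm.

For a solid shaft τ_max = 16T/(πd³), so d = (16T/(π τ_allow))^(1/3) = (16·174.0/(π·3.65×10^7))^(1/3) = 0.02896 m.

29.0 mm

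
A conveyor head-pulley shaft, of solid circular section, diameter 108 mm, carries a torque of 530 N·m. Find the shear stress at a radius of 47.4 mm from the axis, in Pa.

J = πd⁴/32 = π(0.108)⁴/32 = 1.336×10^-5 m⁴.
Shear stress varies linearly with radius: τ = T·r/J = 530.0 × 0.0474 / 1.336×10^-5 = 1.881×10^6 Pa.

1.88e6 Pa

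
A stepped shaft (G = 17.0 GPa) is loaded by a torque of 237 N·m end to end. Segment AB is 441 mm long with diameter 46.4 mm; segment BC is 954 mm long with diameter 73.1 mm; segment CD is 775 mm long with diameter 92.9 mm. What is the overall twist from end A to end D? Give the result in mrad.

19.7 mrad

J_AB = π(0.0464)⁴/32 = 4.55×10^-7 m⁴; J_BC = π(0.0731)⁴/32 = 2.80×10^-6 m⁴; J_CD = π(0.0929)⁴/32 = 7.31×10^-6 m⁴.
θ = (T/G)·Σ L_i/J_i = (237.0/17.0×10⁹)·(0.441/4.55×10^-7 + 0.954/2.80×10^-6 + 0.775/7.31×10^-6) = 0.01973 rad.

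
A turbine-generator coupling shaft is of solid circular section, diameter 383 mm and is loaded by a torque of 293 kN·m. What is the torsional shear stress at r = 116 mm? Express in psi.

J = πd⁴/32 = π(0.383)⁴/32 = 2.112×10^-3 m⁴.
Shear stress varies linearly with radius: τ = T·r/J = 293000 × 0.116 / 2.112×10^-3 = 1.609×10^7 Pa.

2330 psi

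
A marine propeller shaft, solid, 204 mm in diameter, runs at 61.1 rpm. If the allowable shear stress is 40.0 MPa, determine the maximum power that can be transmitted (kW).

J = πd⁴/32 = π(0.204)⁴/32 = 1.700×10^-4 m⁴.
T_max = τ_allow·J/r = 4.00×10^7 × 1.700×10^-4 / 0.102 = 66680 N·m.
ω = 2π·61.1/60 = 6.398 rad/s, so P_max = T_max·ω = 4.266×10^5 W.

427 kW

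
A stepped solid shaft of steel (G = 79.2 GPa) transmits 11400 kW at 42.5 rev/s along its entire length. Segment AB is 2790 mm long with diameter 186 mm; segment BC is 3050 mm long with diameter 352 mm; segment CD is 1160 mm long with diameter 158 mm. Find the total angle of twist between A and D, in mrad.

ω = 2π·42.5 = 267.0 rad/s, so T = P/ω = 11400×10³ / 267.0 = 42690 N·m.
J_AB = π(0.186)⁴/32 = 1.18×10^-4 m⁴; J_BC = π(0.352)⁴/32 = 1.51×10^-3 m⁴; J_CD = π(0.158)⁴/32 = 6.12×10^-5 m⁴.
θ = (T/G)·Σ L_i/J_i = (42690/79.2×10⁹)·(2.79/1.18×10^-4 + 3.05/1.51×10^-3 + 1.16/6.12×10^-5) = 0.02411 rad.

24.1 mrad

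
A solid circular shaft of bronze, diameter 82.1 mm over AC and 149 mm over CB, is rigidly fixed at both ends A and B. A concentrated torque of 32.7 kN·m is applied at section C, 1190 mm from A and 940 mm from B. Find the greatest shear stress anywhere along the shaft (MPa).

46.9 MPa

Compatibility: T_A·a/J_AC = T_B·b/J_CB with T_A + T_B = T₀.
J_AC = 4.46×10^-6 m⁴, J_CB = 4.84×10^-5 m⁴, so T_A = T₀·(J_AC/a)/((J_AC/a)+(J_CB/b)) = 2219 N·m, T_B = 30480 N·m.
τ in each portion: τ_AC = 2.04×10^7 Pa, τ_CB = 4.69×10^7 Pa; maximum is in CB.
τ_max = T_CB·r/J = 30480·0.0745/4.84×10^-5 = 4.693×10^7 Pa.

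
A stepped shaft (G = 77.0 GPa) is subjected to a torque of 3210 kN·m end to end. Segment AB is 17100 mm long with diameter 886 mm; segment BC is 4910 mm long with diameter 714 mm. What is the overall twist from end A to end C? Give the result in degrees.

1.13°

J_AB = π(0.886)⁴/32 = 0.0605 m⁴; J_BC = π(0.714)⁴/32 = 0.0255 m⁴.
θ = (T/G)·Σ L_i/J_i = (3.210e6/77.0×10⁹)·(17.1/0.0605 + 4.91/0.0255) = 0.01981 rad.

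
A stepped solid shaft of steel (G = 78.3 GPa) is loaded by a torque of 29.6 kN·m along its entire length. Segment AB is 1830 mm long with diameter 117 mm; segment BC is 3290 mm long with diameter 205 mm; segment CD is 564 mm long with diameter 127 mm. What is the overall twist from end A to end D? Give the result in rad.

J_AB = π(0.117)⁴/32 = 1.84×10^-5 m⁴; J_BC = π(0.205)⁴/32 = 1.73×10^-4 m⁴; J_CD = π(0.127)⁴/32 = 2.55×10^-5 m⁴.
θ = (T/G)·Σ L_i/J_i = (29600/78.3×10⁹)·(1.83/1.84×10^-5 + 3.29/1.73×10^-4 + 0.564/2.55×10^-5) = 0.05313 rad.

0.0531 rad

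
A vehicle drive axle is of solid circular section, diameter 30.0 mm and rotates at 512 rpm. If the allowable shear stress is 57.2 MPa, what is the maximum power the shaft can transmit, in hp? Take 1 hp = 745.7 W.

J = πd⁴/32 = π(0.0300)⁴/32 = 7.952×10^-8 m⁴.
T_max = τ_allow·J/r = 5.72×10^7 × 7.952×10^-8 / 0.0150 = 303.2 N·m.
ω = 2π·512/60 = 53.62 rad/s, so P_max = T_max·ω = 1.626×10^4 W.

21.8 hp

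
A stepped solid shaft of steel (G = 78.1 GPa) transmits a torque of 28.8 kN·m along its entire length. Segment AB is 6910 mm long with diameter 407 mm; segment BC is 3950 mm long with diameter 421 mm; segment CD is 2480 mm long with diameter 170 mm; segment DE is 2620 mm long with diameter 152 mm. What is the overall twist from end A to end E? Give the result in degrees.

J_AB = π(0.407)⁴/32 = 2.69×10^-3 m⁴; J_BC = π(0.421)⁴/32 = 3.08×10^-3 m⁴; J_CD = π(0.170)⁴/32 = 8.20×10^-5 m⁴; J_DE = π(0.152)⁴/32 = 5.24×10^-5 m⁴.
θ = (T/G)·Σ L_i/J_i = (28800/78.1×10⁹)·(6.91/2.69×10^-3 + 3.95/3.08×10^-3 + 2.48/8.20×10^-5 + 2.62/5.24×10^-5) = 0.03101 rad.

1.78°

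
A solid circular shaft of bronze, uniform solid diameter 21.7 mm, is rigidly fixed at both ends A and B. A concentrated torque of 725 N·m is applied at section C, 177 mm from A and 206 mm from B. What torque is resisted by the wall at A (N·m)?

390 N·m

With uniform GJ and both ends fixed, compatibility θ_AC = θ_CB gives T_A·a = T_B·b, together with T_A + T_B = T₀.
T_A = T₀·b/(a+b) = 725.0·206/383.0 = 389.9 N·m; T_B = 335.1 N·m.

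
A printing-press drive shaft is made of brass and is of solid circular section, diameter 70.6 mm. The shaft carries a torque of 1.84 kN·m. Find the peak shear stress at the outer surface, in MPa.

26.6 MPa

J = πd⁴/32 = π(0.0706)⁴/32 = 2.439×10^-6 m⁴.
τ_max = T·r/J = 1840 × 0.0353 / 2.439×10^-6 = 2.663×10^7 Pa.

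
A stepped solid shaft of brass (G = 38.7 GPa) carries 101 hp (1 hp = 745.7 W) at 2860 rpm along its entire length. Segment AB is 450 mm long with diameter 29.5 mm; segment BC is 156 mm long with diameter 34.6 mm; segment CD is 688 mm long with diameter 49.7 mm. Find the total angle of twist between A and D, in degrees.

3.09°

ω = 2π·2860/60 = 299.5 rad/s, so T = P/ω = 101×745.7 / 299.5 = 251.5 N·m.
J_AB = π(0.0295)⁴/32 = 7.44×10^-8 m⁴; J_BC = π(0.0346)⁴/32 = 1.41×10^-7 m⁴; J_CD = π(0.0497)⁴/32 = 5.99×10^-7 m⁴.
θ = (T/G)·Σ L_i/J_i = (251.5/38.7×10⁹)·(0.450/7.44×10^-8 + 0.156/1.41×10^-7 + 0.688/5.99×10^-7) = 0.05400 rad.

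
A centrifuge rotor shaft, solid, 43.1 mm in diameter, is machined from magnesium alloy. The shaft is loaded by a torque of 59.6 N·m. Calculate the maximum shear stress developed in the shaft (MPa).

J = πd⁴/32 = π(0.0431)⁴/32 = 3.388×10^-7 m⁴.
τ_max = T·r/J = 59.60 × 0.0215 / 3.388×10^-7 = 3.791×10^6 Pa.

3.79 MPa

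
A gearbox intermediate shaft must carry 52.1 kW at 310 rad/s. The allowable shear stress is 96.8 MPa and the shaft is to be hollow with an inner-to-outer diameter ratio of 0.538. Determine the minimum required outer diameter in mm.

ω = 310 rad/s, so T = P/ω = 52.1×10³ / 310.0 = 168.1 N·m.
For a hollow shaft with d_i/d_o = 0.538: τ_max = 16T/(π d_o³ (1−k⁴)), so d_o = [16T/(π τ_allow (1−k⁴))]^(1/3) = [16·168.1/(π·9.68×10^7·0.9162)]^(1/3) = 0.02129 m.

21.3 mm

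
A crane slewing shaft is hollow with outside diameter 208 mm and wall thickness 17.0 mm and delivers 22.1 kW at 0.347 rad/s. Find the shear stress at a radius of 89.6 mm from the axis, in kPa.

60900 kPa

ω = 0.347 rad/s, so T = P/ω = 22.1×10³ / 0.3470 = 63690 N·m.
J = π(d_o⁴ − d_i⁴)/32 = π(0.208⁴ − 0.174⁴)/32 = 9.377×10^-5 m⁴.
Shear stress varies linearly with radius: τ = T·r/J = 63690 × 0.0896 / 9.377×10^-5 = 6.086×10^7 Pa.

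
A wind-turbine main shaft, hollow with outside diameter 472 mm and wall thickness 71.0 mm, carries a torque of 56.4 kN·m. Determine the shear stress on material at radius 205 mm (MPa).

J = π(d_o⁴ − d_i⁴)/32 = π(0.472⁴ − 0.330⁴)/32 = 3.708×10^-3 m⁴.
Shear stress varies linearly with radius: τ = T·r/J = 56400 × 0.205 / 3.708×10^-3 = 3.118×10^6 Pa.

3.12 MPa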